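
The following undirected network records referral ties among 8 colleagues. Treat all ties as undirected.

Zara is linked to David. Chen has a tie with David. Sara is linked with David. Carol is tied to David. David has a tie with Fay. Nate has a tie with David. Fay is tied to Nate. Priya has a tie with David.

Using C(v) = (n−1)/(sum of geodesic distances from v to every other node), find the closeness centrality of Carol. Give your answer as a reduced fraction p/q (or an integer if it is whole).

7/13

Distances from Carol: Chen:2, David:1, Fay:2, Nate:2, Priya:2, Sara:2, Zara:2. Sum = 13.
n = 8, so closeness = 7/13.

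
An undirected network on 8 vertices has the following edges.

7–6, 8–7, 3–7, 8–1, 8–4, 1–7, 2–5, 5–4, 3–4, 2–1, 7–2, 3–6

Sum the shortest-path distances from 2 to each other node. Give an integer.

11

Distances from 2: 1:1, 3:2, 4:2, 5:1, 6:2, 7:1, 8:2.
Sum = 1 + 2 + 2 + 1 + 2 + 1 + 2 = 11.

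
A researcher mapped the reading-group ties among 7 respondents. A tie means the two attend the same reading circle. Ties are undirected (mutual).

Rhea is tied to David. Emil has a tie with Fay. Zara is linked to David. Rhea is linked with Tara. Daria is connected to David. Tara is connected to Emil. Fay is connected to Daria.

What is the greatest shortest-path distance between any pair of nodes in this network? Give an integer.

4

Eccentricity of each node (its greatest distance to any other): Daria:3, David:3, Emil:4, Fay:3, Rhea:3, Tara:3, Zara:4.
The maximum eccentricity is 4, realized for instance by the pair Emil–Zara via Emil – Fay – Daria – David – Zara. So the diameter is 4.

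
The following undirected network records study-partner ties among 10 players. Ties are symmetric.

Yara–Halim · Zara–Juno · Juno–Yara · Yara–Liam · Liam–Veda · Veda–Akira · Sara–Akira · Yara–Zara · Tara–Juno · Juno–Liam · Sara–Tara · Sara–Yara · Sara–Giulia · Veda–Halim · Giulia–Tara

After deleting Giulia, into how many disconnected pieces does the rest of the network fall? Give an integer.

Giulia's neighbors (Sara and Tara) remain reachable from one another through other ties, so the rest of the network stays in one piece.

1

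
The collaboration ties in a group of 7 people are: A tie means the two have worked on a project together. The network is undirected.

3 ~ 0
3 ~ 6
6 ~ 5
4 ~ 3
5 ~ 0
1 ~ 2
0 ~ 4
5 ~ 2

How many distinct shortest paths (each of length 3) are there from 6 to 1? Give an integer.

The shortest distance is 3, and the only length-3 path is 6–5–2–1. So there is exactly 1 shortest path.

1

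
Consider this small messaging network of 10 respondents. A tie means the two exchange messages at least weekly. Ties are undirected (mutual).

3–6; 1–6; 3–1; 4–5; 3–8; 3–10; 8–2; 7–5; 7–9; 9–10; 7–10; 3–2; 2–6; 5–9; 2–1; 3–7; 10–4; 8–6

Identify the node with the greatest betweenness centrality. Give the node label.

3

Unnormalized betweenness of each node: 1:0, 2:1/3, 3:61/3, 4:1/3, 5:1, 6:1/3, 7:47/6, 8:0, 9:1/3, 10:17/2.
3 has the largest value, 61/3, making it the main broker — the node through which the most shortest paths run.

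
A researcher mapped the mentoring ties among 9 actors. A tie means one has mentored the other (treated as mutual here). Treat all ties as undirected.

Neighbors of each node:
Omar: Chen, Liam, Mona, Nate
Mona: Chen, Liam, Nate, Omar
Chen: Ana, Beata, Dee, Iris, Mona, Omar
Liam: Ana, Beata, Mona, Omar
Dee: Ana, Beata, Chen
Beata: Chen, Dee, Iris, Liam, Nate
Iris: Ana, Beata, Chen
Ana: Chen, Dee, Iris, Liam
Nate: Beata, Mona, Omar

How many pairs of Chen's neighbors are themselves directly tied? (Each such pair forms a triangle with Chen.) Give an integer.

5

Chen's neighbors: Ana, Beata, Dee, Iris, Mona, and Omar.
Neighbor pairs that are themselves tied: Chen–Ana–Dee; Chen–Ana–Iris; Chen–Beata–Dee; Chen–Beata–Iris; Chen–Mona–Omar. Each forms one triangle with Chen, for 5 in total.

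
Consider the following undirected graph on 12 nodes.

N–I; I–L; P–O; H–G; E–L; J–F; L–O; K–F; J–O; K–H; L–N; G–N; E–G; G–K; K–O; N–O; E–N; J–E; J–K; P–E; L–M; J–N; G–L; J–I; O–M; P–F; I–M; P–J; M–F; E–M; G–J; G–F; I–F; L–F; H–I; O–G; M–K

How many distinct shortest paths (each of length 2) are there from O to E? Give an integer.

The shortest distance is 2. The length-2 paths are: O–L–E; O–G–E; O–P–E; O–M–E; O–J–E; O–N–E.
That gives 6 distinct shortest paths.

6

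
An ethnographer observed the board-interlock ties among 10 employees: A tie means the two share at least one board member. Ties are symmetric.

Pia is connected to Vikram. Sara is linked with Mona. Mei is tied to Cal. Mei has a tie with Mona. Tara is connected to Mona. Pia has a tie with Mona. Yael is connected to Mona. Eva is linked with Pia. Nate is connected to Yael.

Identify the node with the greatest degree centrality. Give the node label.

Degrees — Cal:1, Eva:1, Mei:2, Mona:5, Nate:1, Pia:3, Sara:1, Tara:1, Vikram:1, Yael:2.
The maximum is 5, attained only by Mona.

Mona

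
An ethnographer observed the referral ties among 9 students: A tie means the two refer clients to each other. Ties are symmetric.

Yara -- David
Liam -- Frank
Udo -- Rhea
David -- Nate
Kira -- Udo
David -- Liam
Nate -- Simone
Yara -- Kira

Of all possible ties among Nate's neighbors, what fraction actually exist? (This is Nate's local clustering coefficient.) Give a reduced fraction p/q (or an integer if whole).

Nate's neighbors: David and Simone (k = 2).
Possible neighbor pairs: C(2,2) = 1. Edges among them: none → e = 0.
Clustering(Nate) = 0/1.

0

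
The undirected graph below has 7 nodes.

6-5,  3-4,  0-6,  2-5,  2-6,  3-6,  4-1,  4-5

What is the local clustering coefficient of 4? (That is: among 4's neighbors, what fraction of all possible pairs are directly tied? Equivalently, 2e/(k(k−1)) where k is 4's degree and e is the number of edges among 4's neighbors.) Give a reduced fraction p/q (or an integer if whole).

4's neighbors: 1, 3, and 5 (k = 3).
Possible neighbor pairs: C(3,2) = 3. Edges among them: none → e = 0.
Clustering(4) = 0/3 = 0.

0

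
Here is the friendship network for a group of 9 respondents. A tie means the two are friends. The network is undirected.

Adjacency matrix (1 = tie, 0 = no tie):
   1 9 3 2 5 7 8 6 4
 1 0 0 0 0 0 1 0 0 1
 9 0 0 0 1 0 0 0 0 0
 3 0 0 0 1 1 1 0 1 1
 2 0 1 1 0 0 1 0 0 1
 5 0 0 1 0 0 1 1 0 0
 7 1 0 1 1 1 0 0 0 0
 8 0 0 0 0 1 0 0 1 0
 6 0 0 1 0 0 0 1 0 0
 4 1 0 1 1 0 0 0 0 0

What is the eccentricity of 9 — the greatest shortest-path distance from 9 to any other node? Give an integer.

4

Distances from 9: 1:3, 2:1, 3:2, 4:2, 5:3, 6:3, 7:2, 8:4.
The largest is 4 (to 8), so the eccentricity of 9 is 4.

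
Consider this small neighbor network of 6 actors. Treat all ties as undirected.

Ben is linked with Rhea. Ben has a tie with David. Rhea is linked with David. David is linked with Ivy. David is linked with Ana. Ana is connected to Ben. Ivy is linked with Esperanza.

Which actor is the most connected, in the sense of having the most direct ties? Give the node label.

David

Degrees — Ana:2, Ben:3, David:4, Esperanza:1, Ivy:2, Rhea:2.
The maximum is 4, attained only by David.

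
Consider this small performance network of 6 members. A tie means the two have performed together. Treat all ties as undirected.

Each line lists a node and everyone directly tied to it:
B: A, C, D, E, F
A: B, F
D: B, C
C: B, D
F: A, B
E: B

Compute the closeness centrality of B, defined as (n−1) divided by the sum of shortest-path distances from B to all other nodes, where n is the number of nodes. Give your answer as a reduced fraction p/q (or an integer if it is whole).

1

Distances from B: A:1, C:1, D:1, E:1, F:1. Sum = 5.
n = 6, so closeness = 5/5 = 1.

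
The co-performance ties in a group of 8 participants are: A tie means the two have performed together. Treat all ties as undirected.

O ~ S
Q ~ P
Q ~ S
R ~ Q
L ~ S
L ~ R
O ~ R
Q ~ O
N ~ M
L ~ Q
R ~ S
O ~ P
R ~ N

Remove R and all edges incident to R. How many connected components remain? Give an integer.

Without R, the remaining ties split the others into: {L, O, P, Q, S}; {M, N}.
That's 2 separate components.

2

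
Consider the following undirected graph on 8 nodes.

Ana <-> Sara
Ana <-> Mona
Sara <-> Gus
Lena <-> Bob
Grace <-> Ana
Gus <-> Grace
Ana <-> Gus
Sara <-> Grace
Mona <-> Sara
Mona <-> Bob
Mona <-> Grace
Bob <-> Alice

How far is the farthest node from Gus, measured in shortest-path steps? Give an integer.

4

Distances from Gus: Alice:4, Ana:1, Bob:3, Grace:1, Lena:4, Mona:2, Sara:1.
The largest is 4 (to Alice and Lena), so the eccentricity of Gus is 4.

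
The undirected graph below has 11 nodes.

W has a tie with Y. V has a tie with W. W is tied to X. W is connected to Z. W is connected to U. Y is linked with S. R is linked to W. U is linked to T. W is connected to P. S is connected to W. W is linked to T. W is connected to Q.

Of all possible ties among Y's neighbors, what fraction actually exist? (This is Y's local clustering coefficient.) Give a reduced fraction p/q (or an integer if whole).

Y's neighbors: S and W (k = 2).
Possible neighbor pairs: C(2,2) = 1. Edges among them: S–W → e = 1.
Clustering(Y) = 1/1.

1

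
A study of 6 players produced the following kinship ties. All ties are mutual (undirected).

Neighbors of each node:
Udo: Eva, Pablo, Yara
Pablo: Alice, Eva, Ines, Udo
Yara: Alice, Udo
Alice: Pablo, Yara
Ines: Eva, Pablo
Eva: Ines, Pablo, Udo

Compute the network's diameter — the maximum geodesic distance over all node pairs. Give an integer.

Eccentricity of each node (its greatest distance to any other): Alice:2, Eva:2, Ines:3, Pablo:2, Udo:2, Yara:3.
The maximum eccentricity is 3, realized for instance by the pair Yara–Ines via Yara – Udo – Pablo – Ines. So the diameter is 3.

3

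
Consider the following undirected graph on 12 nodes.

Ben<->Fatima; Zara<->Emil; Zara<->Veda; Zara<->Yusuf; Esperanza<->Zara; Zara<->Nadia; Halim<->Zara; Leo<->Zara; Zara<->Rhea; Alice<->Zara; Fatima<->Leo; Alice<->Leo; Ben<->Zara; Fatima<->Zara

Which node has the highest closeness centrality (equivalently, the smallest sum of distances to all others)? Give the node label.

Farness (sum of distances to all others) for each node — Alice:20, Ben:20, Emil:21, Esperanza:21, Fatima:19, Halim:21, Leo:19, Nadia:21, Rhea:21, Veda:21, Yusuf:21, Zara:11.
The smallest farness is 11, for Zara, so Zara has the highest closeness.

Zara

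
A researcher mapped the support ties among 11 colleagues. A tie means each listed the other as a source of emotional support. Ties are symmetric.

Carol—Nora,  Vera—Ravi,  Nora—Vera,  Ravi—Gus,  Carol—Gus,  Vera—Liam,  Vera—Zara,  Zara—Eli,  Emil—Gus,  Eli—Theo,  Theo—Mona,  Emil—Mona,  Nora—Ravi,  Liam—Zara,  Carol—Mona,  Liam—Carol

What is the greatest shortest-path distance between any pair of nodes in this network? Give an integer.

Eccentricity of each node (its greatest distance to any other): Carol:3, Eli:4, Emil:4, Gus:4, Liam:3, Mona:3, Nora:3, Ravi:4, Theo:4, Vera:3, Zara:4.
The maximum eccentricity is 4, realized for instance by the pair Gus–Eli via Gus – Carol – Mona – Theo – Eli. So the diameter is 4.

4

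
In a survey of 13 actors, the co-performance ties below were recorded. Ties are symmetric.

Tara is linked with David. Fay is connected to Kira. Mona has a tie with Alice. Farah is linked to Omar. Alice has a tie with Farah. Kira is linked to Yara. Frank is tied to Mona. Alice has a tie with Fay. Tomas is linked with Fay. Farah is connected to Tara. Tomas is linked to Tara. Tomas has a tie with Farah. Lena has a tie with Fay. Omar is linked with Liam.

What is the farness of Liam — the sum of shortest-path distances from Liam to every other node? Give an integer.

Distances from Liam: Alice:3, David:4, Farah:2, Fay:4, Frank:5, Kira:5, Lena:5, Mona:4, Omar:1, Tara:3, Tomas:3, Yara:6.
Sum = 3 + 4 + 2 + 4 + 5 + 5 + 5 + 4 + 1 + 3 + 3 + 6 = 45.

45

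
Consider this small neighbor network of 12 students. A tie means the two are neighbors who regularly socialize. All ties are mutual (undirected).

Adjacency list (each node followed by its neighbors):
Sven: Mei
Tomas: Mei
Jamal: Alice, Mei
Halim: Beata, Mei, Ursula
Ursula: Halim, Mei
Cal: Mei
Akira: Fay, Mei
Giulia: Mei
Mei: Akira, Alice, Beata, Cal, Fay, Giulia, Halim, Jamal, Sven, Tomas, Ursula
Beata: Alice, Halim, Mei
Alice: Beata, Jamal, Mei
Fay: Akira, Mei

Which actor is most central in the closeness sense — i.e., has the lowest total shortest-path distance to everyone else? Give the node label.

Mei

Farness (sum of distances to all others) for each node — Akira:20, Alice:19, Beata:19, Cal:21, Fay:20, Giulia:21, Halim:19, Jamal:20, Mei:11, Sven:21, Tomas:21, Ursula:20.
The smallest farness is 11, for Mei, so Mei has the highest closeness.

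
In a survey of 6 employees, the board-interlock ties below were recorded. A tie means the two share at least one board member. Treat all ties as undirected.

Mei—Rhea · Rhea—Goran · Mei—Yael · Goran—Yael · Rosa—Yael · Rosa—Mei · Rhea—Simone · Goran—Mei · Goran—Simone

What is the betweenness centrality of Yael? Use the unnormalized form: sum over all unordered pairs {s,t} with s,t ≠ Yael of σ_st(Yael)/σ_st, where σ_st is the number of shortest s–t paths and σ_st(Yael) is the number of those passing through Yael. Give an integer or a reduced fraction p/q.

5/6

Pairs whose geodesics pass through Yael — Goran–Rosa: 1/2; Rosa–Simone: 1/3.
All other pairs contribute 0.
Summing the contributions gives betweenness(Yael) = 5/6.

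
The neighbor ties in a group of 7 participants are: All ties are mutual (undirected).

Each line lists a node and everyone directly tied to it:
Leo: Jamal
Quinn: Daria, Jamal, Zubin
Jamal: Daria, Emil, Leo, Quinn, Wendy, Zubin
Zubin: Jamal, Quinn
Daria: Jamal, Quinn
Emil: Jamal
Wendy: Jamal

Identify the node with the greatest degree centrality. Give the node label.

Jamal

Degrees — Daria:2, Emil:1, Jamal:6, Leo:1, Quinn:3, Wendy:1, Zubin:2.
The maximum is 6, attained only by Jamal.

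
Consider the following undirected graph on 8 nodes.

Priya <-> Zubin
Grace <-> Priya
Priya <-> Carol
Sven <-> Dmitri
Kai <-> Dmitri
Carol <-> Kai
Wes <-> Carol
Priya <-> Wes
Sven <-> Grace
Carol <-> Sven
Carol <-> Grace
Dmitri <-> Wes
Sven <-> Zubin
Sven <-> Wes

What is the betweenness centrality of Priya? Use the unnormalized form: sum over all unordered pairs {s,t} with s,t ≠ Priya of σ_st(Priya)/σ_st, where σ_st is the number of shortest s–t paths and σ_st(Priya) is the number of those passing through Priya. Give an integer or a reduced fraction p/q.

13/6

Pairs whose geodesics pass through Priya — Kai–Zubin: 1/3; Zubin–Wes: 1/2; Zubin–Carol: 1/2; Zubin–Grace: 1/2; Wes–Grace: 1/3.
All other pairs contribute 0.
Summing the contributions gives betweenness(Priya) = 13/6.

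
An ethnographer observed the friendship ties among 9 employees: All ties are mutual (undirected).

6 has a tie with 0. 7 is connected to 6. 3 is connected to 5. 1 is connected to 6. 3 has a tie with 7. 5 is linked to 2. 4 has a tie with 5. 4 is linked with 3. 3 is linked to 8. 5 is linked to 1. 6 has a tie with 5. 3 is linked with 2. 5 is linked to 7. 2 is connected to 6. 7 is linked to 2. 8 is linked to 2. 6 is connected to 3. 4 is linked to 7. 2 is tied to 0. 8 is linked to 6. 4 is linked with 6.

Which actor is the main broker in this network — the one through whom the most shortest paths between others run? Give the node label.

6

Unnormalized betweenness of each node: 0:0, 1:0, 2:8/3, 3:17/12, 4:0, 5:9/4, 6:101/12, 7:1/4, 8:0.
6 has the largest value, 101/12, making it the main broker — the node through which the most shortest paths run.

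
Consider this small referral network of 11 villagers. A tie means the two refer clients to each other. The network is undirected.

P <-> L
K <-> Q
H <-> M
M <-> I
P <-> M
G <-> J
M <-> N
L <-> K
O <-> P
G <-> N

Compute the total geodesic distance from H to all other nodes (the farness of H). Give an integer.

Distances from H: G:3, I:2, J:4, K:4, L:3, M:1, N:2, O:3, P:2, Q:5.
Sum = 3 + 2 + 4 + 4 + 3 + 1 + 2 + 3 + 2 + 5 = 29.

29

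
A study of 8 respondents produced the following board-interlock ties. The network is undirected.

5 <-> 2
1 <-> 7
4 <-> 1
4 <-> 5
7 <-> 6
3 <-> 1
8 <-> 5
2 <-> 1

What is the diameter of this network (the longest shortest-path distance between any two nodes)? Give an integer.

Eccentricity of each node (its greatest distance to any other): 1:3, 2:3, 3:4, 4:3, 5:4, 6:5, 7:4, 8:5.
The maximum eccentricity is 5, realized for instance by the pair 6–8 via 6 – 7 – 1 – 2 – 5 – 8. So the diameter is 5.

5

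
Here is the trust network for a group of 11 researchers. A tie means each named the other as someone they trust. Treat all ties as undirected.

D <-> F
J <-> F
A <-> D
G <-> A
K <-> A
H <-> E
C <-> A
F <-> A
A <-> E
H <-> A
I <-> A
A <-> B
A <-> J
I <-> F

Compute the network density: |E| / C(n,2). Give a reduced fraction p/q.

14/55

There are 14 edges and 11 nodes, so the maximum possible is C(11,2) = 55.
Density = 14/55.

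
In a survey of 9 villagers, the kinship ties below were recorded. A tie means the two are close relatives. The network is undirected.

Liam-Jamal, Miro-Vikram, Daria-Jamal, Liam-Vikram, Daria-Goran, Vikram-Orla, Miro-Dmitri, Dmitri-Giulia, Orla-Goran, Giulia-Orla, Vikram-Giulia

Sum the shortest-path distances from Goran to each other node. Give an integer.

Distances from Goran: Daria:1, Dmitri:3, Giulia:2, Jamal:2, Liam:3, Miro:3, Orla:1, Vikram:2.
Sum = 1 + 3 + 2 + 2 + 3 + 3 + 1 + 2 = 17.

17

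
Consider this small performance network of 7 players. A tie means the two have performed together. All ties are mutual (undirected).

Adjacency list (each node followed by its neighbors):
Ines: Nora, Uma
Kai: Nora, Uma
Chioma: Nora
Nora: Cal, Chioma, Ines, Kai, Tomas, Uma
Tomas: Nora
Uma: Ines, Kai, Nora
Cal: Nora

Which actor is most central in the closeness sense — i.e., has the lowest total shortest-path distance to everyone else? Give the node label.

Farness (sum of distances to all others) for each node — Cal:11, Chioma:11, Ines:10, Kai:10, Nora:6, Tomas:11, Uma:9.
The smallest farness is 6, for Nora, so Nora has the highest closeness.

Nora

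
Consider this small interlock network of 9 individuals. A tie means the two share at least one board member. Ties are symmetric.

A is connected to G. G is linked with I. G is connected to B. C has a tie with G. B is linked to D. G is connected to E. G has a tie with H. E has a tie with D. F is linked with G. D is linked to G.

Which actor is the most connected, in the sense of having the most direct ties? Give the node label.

G

Degrees — A:1, B:2, C:1, D:3, E:2, F:1, G:8, H:1, I:1.
The maximum is 8, attained only by G.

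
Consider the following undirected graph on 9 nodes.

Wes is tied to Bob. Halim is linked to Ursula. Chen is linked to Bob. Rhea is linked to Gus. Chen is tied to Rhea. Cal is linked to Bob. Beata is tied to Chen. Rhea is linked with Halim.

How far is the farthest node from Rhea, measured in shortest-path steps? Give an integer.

3

Distances from Rhea: Beata:2, Bob:2, Cal:3, Chen:1, Gus:1, Halim:1, Ursula:2, Wes:3.
The largest is 3 (to Cal and Wes), so the eccentricity of Rhea is 3.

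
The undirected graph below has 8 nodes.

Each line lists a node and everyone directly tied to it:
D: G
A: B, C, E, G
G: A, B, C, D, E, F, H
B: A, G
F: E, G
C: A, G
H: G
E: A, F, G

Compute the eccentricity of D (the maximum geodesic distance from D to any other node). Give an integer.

2

Distances from D: A:2, B:2, C:2, E:2, F:2, G:1, H:2.
The largest is 2 (to C, E, H, B, F, and A), so the eccentricity of D is 2.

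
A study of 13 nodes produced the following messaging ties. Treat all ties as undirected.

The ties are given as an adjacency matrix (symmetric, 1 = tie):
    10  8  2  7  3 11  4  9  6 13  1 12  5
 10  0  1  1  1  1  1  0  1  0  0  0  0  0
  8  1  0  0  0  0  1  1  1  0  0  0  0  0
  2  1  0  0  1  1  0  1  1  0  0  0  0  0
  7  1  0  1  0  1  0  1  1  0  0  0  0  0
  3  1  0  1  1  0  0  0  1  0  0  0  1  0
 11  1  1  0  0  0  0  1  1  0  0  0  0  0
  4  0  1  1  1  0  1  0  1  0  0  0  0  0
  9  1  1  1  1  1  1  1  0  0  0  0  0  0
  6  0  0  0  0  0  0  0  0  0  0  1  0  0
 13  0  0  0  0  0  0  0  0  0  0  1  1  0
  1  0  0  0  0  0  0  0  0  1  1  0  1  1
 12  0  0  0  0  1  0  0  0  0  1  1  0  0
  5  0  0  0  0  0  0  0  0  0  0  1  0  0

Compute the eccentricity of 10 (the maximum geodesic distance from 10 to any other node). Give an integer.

Distances from 10: 1:3, 2:1, 3:1, 4:2, 5:4, 6:4, 7:1, 8:1, 9:1, 11:1, 12:2, 13:3.
The largest is 4 (to 6 and 5), so the eccentricity of 10 is 4.

4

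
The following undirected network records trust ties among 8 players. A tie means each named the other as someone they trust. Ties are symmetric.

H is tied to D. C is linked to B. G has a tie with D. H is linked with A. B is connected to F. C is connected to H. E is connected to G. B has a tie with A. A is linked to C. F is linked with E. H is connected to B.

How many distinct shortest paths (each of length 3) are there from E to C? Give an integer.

The shortest distance is 3, and the only length-3 path is E–F–B–C. So there is exactly 1 shortest path.

1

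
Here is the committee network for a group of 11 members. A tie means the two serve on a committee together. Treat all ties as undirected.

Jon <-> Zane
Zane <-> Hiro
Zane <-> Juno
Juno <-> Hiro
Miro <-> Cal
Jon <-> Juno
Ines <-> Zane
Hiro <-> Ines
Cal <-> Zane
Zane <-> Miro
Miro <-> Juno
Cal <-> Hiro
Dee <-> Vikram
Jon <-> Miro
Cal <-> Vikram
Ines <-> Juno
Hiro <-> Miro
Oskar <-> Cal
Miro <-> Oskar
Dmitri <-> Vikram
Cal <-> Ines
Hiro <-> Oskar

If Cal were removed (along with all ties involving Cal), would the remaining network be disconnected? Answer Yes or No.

Yes

Removing Cal leaves {Dee, Dmitri, and Vikram} with no path to {Hiro, Ines, Jon, Juno, Miro, Oskar, and Zane}, so the network splits into 2 components. Cal is a cut vertex.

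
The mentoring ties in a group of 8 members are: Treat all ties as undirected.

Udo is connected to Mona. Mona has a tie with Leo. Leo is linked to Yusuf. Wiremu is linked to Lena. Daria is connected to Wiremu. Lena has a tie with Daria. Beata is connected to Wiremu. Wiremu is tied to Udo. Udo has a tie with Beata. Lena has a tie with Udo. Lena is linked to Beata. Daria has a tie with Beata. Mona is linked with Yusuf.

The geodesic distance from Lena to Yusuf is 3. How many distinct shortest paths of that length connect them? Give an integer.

The shortest distance is 3, and the only length-3 path is Lena–Udo–Mona–Yusuf. So there is exactly 1 shortest path.

1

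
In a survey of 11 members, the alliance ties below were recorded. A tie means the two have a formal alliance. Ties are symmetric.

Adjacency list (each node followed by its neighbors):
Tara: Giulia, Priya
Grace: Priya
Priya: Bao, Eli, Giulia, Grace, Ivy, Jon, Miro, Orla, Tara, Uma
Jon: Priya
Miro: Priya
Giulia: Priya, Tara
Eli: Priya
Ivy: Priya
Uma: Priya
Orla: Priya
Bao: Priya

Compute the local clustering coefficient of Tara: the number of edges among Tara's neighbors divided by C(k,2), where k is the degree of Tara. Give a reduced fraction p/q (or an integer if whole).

1

Tara's neighbors: Giulia and Priya (k = 2).
Possible neighbor pairs: C(2,2) = 1. Edges among them: Giulia–Priya → e = 1.
Clustering(Tara) = 1/1.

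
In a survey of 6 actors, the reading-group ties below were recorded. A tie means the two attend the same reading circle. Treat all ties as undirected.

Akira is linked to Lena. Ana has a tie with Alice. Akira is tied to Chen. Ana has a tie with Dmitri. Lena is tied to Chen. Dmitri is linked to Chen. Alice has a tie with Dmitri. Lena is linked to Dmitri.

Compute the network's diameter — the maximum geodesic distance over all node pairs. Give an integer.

Eccentricity of each node (its greatest distance to any other): Akira:3, Alice:3, Ana:3, Chen:2, Dmitri:2, Lena:2.
The maximum eccentricity is 3, realized for instance by the pair Alice–Akira via Alice – Dmitri – Lena – Akira. So the diameter is 3.

3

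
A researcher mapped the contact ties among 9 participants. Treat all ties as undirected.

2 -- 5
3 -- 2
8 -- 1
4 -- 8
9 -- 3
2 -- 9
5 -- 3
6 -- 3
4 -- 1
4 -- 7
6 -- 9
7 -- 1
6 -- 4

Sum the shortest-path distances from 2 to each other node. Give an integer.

Distances from 2: 1:4, 3:1, 4:3, 5:1, 6:2, 7:4, 8:4, 9:1.
Sum = 4 + 1 + 3 + 1 + 2 + 4 + 4 + 1 = 20.

20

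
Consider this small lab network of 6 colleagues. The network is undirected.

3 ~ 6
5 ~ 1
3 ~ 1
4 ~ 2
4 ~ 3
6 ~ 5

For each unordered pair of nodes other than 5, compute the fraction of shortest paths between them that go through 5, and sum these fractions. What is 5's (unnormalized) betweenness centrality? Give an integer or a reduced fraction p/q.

Pairs whose geodesics pass through 5 — 6–1: 1/2.
All other pairs contribute 0.
Summing the contributions gives betweenness(5) = 1/2.

1/2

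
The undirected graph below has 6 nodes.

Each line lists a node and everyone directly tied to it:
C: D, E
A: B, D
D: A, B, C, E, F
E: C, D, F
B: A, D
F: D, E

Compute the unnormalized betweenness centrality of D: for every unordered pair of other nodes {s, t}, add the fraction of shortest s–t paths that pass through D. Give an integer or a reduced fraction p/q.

Pairs whose geodesics pass through D — A–E: 1; A–F: 1; A–C: 1; E–B: 1; B–F: 1; B–C: 1; F–C: 1/2.
All other pairs contribute 0.
Summing the contributions gives betweenness(D) = 13/2.

13/2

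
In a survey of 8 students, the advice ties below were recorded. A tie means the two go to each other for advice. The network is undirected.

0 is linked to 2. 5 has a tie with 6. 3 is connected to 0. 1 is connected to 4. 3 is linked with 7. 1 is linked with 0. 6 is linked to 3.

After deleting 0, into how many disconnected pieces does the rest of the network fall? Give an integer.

Without 0, the remaining ties split the others into: {3, 5, 6, 7}; {1, 4}; {2}.
That's 3 separate components.

3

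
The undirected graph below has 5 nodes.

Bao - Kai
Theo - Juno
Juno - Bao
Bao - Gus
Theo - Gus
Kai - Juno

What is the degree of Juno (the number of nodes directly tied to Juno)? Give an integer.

3

Juno is directly tied to Bao, Kai, and Theo. That is 3 neighbors, so the degree of Juno is 3.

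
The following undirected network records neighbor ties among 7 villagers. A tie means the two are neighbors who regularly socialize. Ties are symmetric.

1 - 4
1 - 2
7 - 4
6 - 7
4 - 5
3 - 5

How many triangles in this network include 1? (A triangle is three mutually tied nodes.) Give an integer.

1's neighbors are 2 and 4, but none of them are tied to each other, so no triangle contains 1.

0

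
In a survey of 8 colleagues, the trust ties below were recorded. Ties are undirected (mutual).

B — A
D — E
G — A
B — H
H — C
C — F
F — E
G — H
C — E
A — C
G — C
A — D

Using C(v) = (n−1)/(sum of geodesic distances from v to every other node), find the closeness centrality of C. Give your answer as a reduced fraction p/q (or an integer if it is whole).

7/9

Distances from C: A:1, B:2, D:2, E:1, F:1, G:1, H:1. Sum = 9.
n = 8, so closeness = 7/9.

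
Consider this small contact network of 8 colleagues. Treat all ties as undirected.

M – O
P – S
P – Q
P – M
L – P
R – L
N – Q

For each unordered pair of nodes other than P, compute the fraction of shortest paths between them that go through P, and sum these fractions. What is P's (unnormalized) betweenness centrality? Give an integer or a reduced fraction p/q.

Pairs whose geodesics pass through P — N–S: 1; N–M: 1; N–R: 1; N–L: 1; N–O: 1; S–M: 1; S–Q: 1; S–R: 1; S–L: 1; S–O: 1; M–Q: 1; M–R: 1; M–L: 1; Q–R: 1 … (+4 more pairs).
All other pairs contribute 0.
Summing the contributions gives betweenness(P) = 18.

18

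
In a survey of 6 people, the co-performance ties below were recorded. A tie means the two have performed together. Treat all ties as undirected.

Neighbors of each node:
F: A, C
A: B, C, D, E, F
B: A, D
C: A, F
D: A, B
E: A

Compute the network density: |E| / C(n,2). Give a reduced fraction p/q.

There are 7 edges and 6 nodes, so the maximum possible is C(6,2) = 15.
Density = 7/15.

7/15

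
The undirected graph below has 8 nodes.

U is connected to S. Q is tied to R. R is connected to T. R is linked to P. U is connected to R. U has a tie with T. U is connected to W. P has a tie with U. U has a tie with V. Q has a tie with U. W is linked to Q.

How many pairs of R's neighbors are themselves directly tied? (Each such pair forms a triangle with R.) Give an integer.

3

R's neighbors: P, Q, T, and U.
Neighbor pairs that are themselves tied: R–P–U; R–Q–U; R–T–U. Each forms one triangle with R, for 3 in total.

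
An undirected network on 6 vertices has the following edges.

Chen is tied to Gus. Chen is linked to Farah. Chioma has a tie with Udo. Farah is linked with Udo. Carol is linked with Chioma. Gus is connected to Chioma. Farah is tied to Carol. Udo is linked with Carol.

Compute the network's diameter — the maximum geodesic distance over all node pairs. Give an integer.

2

Eccentricity of each node (its greatest distance to any other): Carol:2, Chen:2, Chioma:2, Farah:2, Gus:2, Udo:2.
The maximum eccentricity is 2, realized for instance by the pair Chioma–Farah via Chioma – Carol – Farah. So the diameter is 2.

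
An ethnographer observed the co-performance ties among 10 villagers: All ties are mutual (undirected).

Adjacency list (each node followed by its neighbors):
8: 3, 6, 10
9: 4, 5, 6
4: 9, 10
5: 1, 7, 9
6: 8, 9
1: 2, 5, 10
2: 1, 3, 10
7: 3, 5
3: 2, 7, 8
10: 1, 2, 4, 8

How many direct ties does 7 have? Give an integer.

7 is directly tied to 3 and 5. That is 2 neighbors, so the degree of 7 is 2.

2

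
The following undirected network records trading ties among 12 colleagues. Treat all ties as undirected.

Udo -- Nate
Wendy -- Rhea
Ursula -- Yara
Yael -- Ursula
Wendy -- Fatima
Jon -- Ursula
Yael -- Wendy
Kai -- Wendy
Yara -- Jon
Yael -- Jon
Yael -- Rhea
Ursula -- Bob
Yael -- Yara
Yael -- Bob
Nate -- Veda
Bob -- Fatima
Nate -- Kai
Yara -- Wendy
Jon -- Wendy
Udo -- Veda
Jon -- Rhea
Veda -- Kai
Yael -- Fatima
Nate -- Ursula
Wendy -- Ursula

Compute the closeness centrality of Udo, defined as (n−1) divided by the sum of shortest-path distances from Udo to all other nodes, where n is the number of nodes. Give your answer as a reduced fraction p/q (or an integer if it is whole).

11/29

Distances from Udo: Bob:3, Fatima:4, Jon:3, Kai:2, Nate:1, Rhea:4, Ursula:2, Veda:1, Wendy:3, Yael:3, Yara:3. Sum = 29.
n = 12, so closeness = 11/29.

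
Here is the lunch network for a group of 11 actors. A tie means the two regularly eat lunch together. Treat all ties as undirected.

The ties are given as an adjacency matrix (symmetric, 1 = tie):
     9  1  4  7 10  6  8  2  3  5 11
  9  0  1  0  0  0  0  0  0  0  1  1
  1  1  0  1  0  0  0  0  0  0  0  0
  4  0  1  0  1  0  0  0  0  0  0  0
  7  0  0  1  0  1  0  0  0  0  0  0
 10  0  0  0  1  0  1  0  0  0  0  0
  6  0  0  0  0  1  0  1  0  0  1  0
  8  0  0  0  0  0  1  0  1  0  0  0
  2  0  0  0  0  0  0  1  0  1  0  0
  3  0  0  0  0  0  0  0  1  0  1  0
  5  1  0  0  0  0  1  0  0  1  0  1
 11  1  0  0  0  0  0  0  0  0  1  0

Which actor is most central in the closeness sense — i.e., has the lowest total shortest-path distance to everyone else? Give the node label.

Farness (sum of distances to all others) for each node — 1:25, 2:28, 3:24, 4:28, 5:18, 6:19, 7:27, 8:25, 9:21, 10:23, 11:24.
The smallest farness is 18, for 5, so 5 has the highest closeness.

5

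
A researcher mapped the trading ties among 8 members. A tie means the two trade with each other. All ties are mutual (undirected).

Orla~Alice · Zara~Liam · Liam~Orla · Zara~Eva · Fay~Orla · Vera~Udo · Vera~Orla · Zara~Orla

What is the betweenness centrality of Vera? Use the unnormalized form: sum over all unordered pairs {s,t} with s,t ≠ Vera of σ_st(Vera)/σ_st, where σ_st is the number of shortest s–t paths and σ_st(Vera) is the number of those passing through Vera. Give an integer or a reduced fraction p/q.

6

Pairs whose geodesics pass through Vera — Zara–Udo: 1; Alice–Udo: 1; Orla–Udo: 1; Fay–Udo: 1; Liam–Udo: 1; Eva–Udo: 1.
All other pairs contribute 0.
Summing the contributions gives betweenness(Vera) = 6.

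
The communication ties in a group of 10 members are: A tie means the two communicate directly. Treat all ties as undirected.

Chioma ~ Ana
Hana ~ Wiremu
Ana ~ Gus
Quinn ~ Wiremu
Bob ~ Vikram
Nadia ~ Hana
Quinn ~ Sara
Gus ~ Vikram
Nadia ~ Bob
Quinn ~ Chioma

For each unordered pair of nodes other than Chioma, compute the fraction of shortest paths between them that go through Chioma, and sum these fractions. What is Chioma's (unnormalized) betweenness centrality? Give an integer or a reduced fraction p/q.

9

Pairs whose geodesics pass through Chioma — Quinn–Gus: 1; Quinn–Ana: 1; Quinn–Vikram: 1; Wiremu–Gus: 1; Wiremu–Ana: 1; Gus–Sara: 1; Hana–Ana: 1; Ana–Sara: 1; Sara–Vikram: 1.
All other pairs contribute 0.
Summing the contributions gives betweenness(Chioma) = 9.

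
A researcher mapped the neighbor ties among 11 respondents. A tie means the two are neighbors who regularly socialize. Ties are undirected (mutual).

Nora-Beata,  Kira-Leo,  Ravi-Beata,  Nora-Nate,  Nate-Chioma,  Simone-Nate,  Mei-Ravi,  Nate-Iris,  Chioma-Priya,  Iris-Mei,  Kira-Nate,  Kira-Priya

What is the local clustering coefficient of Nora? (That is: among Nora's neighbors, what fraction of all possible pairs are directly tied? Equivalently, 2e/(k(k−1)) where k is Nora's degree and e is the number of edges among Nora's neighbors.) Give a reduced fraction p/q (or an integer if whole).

0

Nora's neighbors: Beata and Nate (k = 2).
Possible neighbor pairs: C(2,2) = 1. Edges among them: none → e = 0.
Clustering(Nora) = 0/1.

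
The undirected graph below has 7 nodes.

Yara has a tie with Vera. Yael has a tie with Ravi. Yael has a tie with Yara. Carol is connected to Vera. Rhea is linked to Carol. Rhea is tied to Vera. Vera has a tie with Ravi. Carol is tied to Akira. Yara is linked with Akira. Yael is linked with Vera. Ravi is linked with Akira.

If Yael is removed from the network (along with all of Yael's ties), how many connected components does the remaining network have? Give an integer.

1

Yael's neighbors (Ravi, Vera, and Yara) remain reachable from one another through other ties, so the rest of the network stays in one piece.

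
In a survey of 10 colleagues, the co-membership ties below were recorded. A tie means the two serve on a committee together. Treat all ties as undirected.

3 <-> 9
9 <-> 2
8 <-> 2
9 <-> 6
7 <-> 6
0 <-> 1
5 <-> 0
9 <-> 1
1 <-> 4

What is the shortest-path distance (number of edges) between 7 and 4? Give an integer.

4

One shortest route is 7 – 6 – 9 – 1 – 4, which uses 4 edges, and at distance 3 from 7 we only reach {1, 2, 3}, which does not include 4. So d(7,4) = 4.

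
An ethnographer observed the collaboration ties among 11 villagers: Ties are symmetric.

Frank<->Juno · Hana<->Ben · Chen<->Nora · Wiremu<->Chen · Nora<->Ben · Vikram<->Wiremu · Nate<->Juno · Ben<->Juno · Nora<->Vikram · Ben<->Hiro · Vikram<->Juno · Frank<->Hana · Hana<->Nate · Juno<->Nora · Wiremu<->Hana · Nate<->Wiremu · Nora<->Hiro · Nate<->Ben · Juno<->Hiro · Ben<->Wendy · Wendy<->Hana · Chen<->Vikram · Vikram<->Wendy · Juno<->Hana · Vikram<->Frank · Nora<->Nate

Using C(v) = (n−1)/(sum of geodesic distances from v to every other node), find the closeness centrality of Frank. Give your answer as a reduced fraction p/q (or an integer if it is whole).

10/17

Distances from Frank: Ben:2, Chen:2, Hana:1, Hiro:2, Juno:1, Nate:2, Nora:2, Vikram:1, Wendy:2, Wiremu:2. Sum = 17.
n = 11, so closeness = 10/17.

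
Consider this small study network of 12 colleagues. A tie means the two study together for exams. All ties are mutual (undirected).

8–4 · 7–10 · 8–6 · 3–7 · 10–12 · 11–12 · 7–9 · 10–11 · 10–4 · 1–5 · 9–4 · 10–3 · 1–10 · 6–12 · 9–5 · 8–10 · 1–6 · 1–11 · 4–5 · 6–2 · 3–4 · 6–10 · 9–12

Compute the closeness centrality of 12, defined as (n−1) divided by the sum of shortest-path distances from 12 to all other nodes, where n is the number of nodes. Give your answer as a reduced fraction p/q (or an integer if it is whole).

11/18

Distances from 12: 1:2, 2:2, 3:2, 4:2, 5:2, 6:1, 7:2, 8:2, 9:1, 10:1, 11:1. Sum = 18.
n = 12, so closeness = 11/18.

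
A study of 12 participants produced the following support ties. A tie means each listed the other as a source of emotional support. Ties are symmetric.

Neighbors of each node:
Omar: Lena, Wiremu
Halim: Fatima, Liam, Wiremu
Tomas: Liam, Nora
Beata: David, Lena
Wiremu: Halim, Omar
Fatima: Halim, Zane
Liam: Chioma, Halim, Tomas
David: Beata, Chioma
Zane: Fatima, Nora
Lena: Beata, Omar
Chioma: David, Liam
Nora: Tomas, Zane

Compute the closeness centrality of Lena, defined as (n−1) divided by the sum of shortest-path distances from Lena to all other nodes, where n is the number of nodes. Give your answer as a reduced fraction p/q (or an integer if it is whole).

Distances from Lena: Beata:1, Chioma:3, David:2, Fatima:4, Halim:3, Liam:4, Nora:6, Omar:1, Tomas:5, Wiremu:2, Zane:5. Sum = 36.
n = 12, so closeness = 11/36.

11/36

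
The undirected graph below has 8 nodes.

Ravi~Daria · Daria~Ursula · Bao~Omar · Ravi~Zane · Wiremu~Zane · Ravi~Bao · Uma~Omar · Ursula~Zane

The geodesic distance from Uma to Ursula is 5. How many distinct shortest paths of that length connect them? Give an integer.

The shortest distance is 5. The length-5 paths are: Uma–Omar–Bao–Ravi–Zane–Ursula; Uma–Omar–Bao–Ravi–Daria–Ursula.
That gives 2 distinct shortest paths.

2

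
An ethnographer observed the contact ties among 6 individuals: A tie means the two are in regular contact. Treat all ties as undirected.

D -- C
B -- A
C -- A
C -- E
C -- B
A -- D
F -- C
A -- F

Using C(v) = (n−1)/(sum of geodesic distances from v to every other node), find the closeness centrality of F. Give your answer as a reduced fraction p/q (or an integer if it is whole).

5/8

Distances from F: A:1, B:2, C:1, D:2, E:2. Sum = 8.
n = 6, so closeness = 5/8.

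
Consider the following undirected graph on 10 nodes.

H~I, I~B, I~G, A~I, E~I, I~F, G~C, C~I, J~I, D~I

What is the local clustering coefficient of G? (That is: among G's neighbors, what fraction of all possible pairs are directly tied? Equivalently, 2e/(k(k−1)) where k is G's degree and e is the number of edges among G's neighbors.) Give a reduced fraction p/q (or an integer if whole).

1

G's neighbors: C and I (k = 2).
Possible neighbor pairs: C(2,2) = 1. Edges among them: C–I → e = 1.
Clustering(G) = 1/1.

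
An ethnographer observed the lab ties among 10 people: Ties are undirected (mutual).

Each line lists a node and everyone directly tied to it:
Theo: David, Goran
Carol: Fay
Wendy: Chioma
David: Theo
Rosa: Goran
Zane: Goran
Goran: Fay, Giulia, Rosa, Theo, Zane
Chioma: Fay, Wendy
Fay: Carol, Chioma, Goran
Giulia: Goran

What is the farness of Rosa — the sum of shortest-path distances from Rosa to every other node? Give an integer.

Distances from Rosa: Carol:3, Chioma:3, David:3, Fay:2, Giulia:2, Goran:1, Theo:2, Wendy:4, Zane:2.
Sum = 3 + 3 + 3 + 2 + 2 + 1 + 2 + 4 + 2 = 22.

22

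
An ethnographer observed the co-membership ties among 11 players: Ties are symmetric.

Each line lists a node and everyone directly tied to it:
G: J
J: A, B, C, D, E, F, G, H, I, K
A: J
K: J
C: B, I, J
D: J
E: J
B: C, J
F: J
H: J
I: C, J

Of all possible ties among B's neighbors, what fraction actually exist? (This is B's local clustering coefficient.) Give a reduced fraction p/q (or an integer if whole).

1

B's neighbors: C and J (k = 2).
Possible neighbor pairs: C(2,2) = 1. Edges among them: C–J → e = 1.
Clustering(B) = 1/1.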